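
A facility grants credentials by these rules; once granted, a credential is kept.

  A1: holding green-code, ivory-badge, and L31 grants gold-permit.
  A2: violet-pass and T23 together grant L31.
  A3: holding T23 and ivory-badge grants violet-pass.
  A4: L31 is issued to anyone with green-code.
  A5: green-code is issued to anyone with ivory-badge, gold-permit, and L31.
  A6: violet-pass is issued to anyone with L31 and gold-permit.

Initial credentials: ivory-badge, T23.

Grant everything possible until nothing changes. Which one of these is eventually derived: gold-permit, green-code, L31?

L31

Holding T23 and ivory-badge grants violet-pass (A3).
Holding violet-pass and T23 grants L31 (A2).
green-code would need ivory-badge, gold-permit, and L31 (A5), but gold-permit is never granted. gold-permit would need green-code, ivory-badge, and L31 (A1), but green-code is never granted.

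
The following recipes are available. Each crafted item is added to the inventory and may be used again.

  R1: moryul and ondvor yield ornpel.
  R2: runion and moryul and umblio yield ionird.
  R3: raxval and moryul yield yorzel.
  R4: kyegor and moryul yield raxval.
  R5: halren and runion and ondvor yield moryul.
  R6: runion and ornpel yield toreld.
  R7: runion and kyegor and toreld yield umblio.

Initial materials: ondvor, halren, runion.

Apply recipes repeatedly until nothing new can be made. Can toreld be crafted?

Yes

Using R5, halren, runion, and ondvor make moryul.
Using R1, moryul and ondvor make ornpel.
Using R6, runion and ornpel make toreld.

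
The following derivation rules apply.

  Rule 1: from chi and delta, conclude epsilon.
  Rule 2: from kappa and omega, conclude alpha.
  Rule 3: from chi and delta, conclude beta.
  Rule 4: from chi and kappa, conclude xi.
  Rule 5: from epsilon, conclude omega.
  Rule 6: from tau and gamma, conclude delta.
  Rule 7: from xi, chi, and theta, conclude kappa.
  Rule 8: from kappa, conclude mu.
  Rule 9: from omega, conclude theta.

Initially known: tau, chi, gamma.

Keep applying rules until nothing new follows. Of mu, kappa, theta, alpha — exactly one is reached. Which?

theta

From tau and gamma, Rule 6 gives delta.
chi and delta hold, so epsilon follows (Rule 1).
From epsilon, Rule 5 gives omega.
From omega, Rule 9 gives theta.
kappa would need xi, chi, and theta (Rule 7), but xi is never established. mu would need kappa (Rule 8), but kappa is never established. alpha would need kappa and omega (Rule 2), but kappa is never established.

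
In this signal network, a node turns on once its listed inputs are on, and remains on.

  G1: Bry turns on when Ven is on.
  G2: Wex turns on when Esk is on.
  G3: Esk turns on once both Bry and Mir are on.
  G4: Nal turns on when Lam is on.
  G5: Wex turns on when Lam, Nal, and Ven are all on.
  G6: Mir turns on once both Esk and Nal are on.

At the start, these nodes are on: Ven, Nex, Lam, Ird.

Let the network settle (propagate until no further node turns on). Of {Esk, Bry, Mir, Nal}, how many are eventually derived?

Lam is on, so Nal turns on (G4).
Ven is on, so Bry turns on (G1).
Esk would need Bry and Mir (G3), but Mir never turns on.
Bry: reached.
Mir would need Esk and Nal (G6), but Esk never turns on.
Nal: reached.
Reached: Bry and Nal — 2 of the 4.

2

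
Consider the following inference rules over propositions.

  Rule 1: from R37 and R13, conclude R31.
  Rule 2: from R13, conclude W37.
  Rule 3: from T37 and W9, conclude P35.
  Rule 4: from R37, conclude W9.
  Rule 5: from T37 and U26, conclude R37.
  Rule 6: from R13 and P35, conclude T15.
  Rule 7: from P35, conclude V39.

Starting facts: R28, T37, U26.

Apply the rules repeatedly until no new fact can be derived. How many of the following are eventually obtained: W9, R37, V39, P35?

4

T37 and U26 hold, so R37 follows (Rule 5).
R37 holds, so W9 follows (Rule 4).
T37 and W9 hold, so P35 follows (Rule 3).
From P35, Rule 7 gives V39.
W9: reached.
R37: reached.
V39: reached.
P35: reached.
All 4 are reached.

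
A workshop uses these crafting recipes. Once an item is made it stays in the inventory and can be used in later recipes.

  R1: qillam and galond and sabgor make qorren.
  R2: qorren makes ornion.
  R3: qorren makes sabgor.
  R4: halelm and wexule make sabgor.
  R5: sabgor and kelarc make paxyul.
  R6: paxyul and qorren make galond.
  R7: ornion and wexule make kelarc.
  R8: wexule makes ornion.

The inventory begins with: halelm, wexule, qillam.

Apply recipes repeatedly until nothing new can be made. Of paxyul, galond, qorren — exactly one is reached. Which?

halelm and wexule → sabgor (R4).
wexule → ornion (R8).
Using R7, ornion and wexule make kelarc.
Using R5, sabgor and kelarc make paxyul.
galond would need paxyul and qorren (R6), but qorren is never obtained. qorren would need qillam, galond, and sabgor (R1), but galond is never obtained.

paxyul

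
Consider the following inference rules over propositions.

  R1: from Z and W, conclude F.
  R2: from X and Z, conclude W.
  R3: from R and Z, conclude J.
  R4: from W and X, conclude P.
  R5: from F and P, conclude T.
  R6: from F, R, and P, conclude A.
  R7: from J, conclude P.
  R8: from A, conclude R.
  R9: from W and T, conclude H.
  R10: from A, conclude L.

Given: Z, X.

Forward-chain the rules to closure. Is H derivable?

Yes

From X and Z, R2 gives W.
From W and X, R4 gives P.
From Z and W, R1 gives F.
F and P hold, so T follows (R5).
W and T hold, so H follows (R9).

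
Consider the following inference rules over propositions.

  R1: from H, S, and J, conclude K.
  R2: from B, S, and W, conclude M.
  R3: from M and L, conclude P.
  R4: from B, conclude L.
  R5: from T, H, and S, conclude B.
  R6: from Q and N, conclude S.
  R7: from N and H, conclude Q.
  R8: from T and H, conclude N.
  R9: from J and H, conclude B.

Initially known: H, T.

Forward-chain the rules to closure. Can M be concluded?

No

M would need B, S, and W (R2), but W is never established.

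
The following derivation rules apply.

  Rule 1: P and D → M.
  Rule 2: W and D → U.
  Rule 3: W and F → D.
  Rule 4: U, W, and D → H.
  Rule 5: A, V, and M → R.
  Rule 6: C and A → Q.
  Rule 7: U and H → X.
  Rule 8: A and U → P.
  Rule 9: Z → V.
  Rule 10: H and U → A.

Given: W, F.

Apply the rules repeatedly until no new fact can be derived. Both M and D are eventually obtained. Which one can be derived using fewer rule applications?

D

D: From W and F, Rule 3 gives D. [1 rule application]
M: From W and F, Rule 3 gives D. W and D hold, so U follows (Rule 2). From U, W, and D, Rule 4 gives H. From H and U, Rule 10 gives A. From A and U, Rule 8 gives P. P and D hold, so M follows (Rule 1). [6 rule applications]
D needs fewer.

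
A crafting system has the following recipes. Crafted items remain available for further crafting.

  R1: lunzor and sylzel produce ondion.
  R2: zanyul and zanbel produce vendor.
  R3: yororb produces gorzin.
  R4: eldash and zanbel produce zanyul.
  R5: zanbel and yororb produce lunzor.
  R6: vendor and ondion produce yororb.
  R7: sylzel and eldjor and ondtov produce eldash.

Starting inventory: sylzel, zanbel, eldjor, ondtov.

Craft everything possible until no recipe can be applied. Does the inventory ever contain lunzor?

No

lunzor would need zanbel and yororb (R5), but yororb is never obtained.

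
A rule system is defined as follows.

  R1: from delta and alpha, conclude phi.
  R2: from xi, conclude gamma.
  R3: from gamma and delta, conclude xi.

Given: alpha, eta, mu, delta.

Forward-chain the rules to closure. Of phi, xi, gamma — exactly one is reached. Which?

delta and alpha hold, so phi follows (R1).
xi would need gamma and delta (R3), but gamma is never established. gamma would need xi (R2), but xi is never established.

phi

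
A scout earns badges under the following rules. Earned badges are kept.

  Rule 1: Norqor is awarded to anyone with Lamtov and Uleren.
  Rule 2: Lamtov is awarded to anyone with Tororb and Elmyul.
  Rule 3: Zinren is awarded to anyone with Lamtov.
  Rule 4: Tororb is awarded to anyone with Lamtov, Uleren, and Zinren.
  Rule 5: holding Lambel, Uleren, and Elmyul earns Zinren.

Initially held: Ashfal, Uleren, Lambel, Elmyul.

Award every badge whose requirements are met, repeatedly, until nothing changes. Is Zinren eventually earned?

Yes

With Lambel, Uleren, and Elmyul, Zinren is earned (Rule 5).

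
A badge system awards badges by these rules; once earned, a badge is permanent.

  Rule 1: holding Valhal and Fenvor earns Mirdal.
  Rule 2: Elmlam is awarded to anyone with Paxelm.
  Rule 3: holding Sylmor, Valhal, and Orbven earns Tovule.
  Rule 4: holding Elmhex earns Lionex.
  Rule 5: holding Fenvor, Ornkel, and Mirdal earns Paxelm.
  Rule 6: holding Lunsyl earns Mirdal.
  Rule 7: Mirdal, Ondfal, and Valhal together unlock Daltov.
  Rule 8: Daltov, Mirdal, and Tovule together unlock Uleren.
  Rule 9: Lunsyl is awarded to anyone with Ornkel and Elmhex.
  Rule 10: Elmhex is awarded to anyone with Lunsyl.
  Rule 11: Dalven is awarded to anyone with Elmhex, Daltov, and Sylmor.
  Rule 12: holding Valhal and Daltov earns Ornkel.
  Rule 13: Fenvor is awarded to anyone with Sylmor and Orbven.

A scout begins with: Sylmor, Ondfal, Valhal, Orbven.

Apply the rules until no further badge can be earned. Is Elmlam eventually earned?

Yes

With Sylmor and Orbven, Fenvor is earned (Rule 13).
With Valhal and Fenvor, Mirdal is earned (Rule 1).
With Mirdal, Ondfal, and Valhal, Daltov is earned (Rule 7).
With Valhal and Daltov, Ornkel is earned (Rule 12).
With Fenvor, Ornkel, and Mirdal, Paxelm is earned (Rule 5).
With Paxelm, Elmlam is earned (Rule 2).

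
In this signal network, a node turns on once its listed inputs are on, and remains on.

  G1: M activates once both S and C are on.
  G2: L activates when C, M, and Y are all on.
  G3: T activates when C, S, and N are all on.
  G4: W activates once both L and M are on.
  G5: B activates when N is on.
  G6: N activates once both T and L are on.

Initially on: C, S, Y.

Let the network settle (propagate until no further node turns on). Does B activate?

B would need N (G5), but N never turns on.

No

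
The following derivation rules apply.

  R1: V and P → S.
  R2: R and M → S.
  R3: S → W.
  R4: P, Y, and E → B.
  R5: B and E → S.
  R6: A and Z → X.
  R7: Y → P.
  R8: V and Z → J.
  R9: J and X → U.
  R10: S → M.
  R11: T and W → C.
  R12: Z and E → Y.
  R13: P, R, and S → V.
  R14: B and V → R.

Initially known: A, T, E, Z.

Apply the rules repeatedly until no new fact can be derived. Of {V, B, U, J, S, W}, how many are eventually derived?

3

From Z and E, R12 gives Y.
From Y, R7 gives P.
From P, Y, and E, R4 gives B.
B and E hold, so S follows (R5).
From S, R3 gives W.
V would need P, R, and S (R13), but R is never established.
B: reached.
U would need J and X (R9), but J is never established.
J would need V and Z (R8), but V is never established.
S: reached.
W: reached.
Reached: B, S, and W — 3 of the 6.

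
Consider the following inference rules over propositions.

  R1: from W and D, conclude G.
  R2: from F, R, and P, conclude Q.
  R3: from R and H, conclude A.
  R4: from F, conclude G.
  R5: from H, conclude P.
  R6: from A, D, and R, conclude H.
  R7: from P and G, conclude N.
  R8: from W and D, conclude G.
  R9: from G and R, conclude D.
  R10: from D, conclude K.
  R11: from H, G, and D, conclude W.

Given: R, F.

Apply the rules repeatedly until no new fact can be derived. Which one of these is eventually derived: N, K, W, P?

From F, R4 gives G.
From G and R, R9 gives D.
From D, R10 gives K.
W would need H, G, and D (R11), but H is never established. P would need H (R5), but H is never established. N would need P and G (R7), but P is never established.

K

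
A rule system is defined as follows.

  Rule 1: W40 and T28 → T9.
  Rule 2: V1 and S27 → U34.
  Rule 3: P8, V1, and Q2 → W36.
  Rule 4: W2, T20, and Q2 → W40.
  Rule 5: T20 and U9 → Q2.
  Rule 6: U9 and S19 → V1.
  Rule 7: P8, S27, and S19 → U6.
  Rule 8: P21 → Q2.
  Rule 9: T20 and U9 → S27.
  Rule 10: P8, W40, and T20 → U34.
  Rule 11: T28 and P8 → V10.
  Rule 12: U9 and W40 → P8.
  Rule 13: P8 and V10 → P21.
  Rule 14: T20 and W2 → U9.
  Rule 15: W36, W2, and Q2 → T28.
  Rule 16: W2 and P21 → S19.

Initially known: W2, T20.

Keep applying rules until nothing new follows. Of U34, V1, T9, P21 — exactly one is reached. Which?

U34

From T20 and W2, Rule 14 gives U9.
T20 and U9 hold, so Q2 follows (Rule 5).
From W2, T20, and Q2, Rule 4 gives W40.
From U9 and W40, Rule 12 gives P8.
P8, W40, and T20 hold, so U34 follows (Rule 10).
P21 would need P8 and V10 (Rule 13), but V10 is never established. T9 would need W40 and T28 (Rule 1), but T28 is never established. V1 would need U9 and S19 (Rule 6), but S19 is never established.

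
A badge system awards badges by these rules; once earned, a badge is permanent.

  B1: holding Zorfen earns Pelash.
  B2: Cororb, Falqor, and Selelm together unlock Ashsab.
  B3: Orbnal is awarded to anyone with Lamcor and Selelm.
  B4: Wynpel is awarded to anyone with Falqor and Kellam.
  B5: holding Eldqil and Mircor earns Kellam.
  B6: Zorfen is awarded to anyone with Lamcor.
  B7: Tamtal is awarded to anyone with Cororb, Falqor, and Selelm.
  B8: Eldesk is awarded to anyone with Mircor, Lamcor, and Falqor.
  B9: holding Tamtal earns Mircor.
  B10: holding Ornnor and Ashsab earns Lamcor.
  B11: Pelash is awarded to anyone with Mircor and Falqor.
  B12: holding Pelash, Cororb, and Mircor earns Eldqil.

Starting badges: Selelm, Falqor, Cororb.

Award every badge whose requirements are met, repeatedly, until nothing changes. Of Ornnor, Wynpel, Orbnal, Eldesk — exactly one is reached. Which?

Wynpel

With Cororb, Falqor, and Selelm, Tamtal is earned (B7).
With Tamtal, Mircor is earned (B9).
With Mircor and Falqor, Pelash is earned (B11).
With Pelash, Cororb, and Mircor, Eldqil is earned (B12).
With Eldqil and Mircor, Kellam is earned (B5).
With Falqor and Kellam, Wynpel is earned (B4).
No rule produces Ornnor, and it is not given. Orbnal would need Lamcor and Selelm (B3), but Lamcor is never earned. Eldesk would need Mircor, Lamcor, and Falqor (B8), but Lamcor is never earned.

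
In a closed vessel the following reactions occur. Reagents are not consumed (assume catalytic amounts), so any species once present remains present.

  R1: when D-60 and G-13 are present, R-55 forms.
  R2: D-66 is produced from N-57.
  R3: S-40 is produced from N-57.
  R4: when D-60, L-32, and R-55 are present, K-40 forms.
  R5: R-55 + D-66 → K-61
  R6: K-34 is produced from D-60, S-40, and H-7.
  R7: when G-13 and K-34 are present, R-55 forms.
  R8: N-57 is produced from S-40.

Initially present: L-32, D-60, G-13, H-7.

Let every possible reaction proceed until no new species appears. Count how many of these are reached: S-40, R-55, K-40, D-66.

D-60 and G-13 present → R-55 forms (R1).
D-60, L-32, and R-55 present → K-40 forms (R4).
S-40 would need N-57 (R3), but N-57 never forms.
R-55: reached.
K-40: reached.
D-66 would need N-57 (R2), but N-57 never forms.
Reached: R-55 and K-40 — 2 of the 4.

2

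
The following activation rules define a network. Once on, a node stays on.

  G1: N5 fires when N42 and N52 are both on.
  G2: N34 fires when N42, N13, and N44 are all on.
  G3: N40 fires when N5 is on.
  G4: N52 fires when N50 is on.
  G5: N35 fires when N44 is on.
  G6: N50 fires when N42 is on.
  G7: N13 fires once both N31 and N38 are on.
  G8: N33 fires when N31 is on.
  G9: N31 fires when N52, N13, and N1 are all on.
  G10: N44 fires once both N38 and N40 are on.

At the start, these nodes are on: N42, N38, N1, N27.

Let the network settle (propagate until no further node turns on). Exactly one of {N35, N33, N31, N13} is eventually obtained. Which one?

G6: N42 on → N50 on.
N50 is on, so N52 fires (G4).
G1: N42 and N52 on → N5 on.
N5 is on, so N40 fires (G3).
G10: N38 and N40 on → N44 on.
G5: N44 on → N35 on.
N33 would need N31 (G8), but N31 never turns on. N13 would need N31 and N38 (G7), but N31 never turns on. N31 would need N52, N13, and N1 (G9), but N13 never turns on.

N35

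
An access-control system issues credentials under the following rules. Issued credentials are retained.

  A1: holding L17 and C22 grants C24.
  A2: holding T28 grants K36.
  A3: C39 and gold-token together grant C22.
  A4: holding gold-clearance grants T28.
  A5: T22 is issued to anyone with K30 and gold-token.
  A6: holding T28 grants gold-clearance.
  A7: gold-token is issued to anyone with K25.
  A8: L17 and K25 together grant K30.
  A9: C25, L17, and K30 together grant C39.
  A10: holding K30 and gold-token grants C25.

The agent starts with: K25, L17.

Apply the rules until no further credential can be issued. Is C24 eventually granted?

Holding K25 grants gold-token (A7).
Holding L17 and K25 grants K30 (A8).
Holding K30 and gold-token grants C25 (A10).
Holding C25, L17, and K30 grants C39 (A9).
Holding C39 and gold-token grants C22 (A3).
Holding L17 and C22 grants C24 (A1).

Yes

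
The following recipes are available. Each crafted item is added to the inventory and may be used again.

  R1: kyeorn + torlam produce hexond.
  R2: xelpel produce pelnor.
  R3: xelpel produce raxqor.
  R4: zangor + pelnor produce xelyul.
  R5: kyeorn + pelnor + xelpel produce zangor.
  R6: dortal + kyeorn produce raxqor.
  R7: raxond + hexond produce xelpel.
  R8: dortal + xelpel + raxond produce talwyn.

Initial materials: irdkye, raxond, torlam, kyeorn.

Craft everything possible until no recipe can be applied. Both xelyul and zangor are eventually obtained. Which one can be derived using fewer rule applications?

zangor: Using R1, kyeorn and torlam make hexond. Using R7, raxond and hexond make xelpel. xelpel → pelnor (R2). kyeorn + pelnor + xelpel → zangor (R5). [4 rule applications]
xelyul: Using R1, kyeorn and torlam make hexond. raxond + hexond → xelpel (R7). Using R2, xelpel makes pelnor. Using R5, kyeorn, pelnor, and xelpel make zangor. Using R4, zangor and pelnor make xelyul. [5 rule applications]
zangor needs fewer.

zangor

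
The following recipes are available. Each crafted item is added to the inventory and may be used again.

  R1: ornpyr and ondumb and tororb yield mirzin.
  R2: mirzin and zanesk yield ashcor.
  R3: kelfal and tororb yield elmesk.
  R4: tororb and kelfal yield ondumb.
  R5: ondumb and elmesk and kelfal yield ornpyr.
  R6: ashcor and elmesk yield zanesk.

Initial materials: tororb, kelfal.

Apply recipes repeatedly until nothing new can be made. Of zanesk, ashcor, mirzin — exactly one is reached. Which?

tororb and kelfal → ondumb (R4).
kelfal and tororb → elmesk (R3).
Using R5, ondumb, elmesk, and kelfal make ornpyr.
ornpyr and ondumb and tororb → mirzin (R1).
zanesk would need ashcor and elmesk (R6), but ashcor is never obtained. ashcor would need mirzin and zanesk (R2), but zanesk is never obtained.

mirzin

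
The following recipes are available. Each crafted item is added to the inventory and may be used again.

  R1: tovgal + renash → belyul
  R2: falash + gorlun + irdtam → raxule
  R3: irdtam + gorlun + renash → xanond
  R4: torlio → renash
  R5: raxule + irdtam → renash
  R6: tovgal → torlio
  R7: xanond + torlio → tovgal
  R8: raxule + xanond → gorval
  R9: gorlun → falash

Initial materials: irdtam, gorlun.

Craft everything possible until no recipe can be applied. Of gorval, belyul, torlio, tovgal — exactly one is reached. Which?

gorval

Using R9, gorlun makes falash.
Using R2, falash, gorlun, and irdtam make raxule.
raxule + irdtam → renash (R5).
Using R3, irdtam, gorlun, and renash make xanond.
Using R8, raxule and xanond make gorval.
belyul would need tovgal and renash (R1), but tovgal is never obtained. torlio would need tovgal (R6), but tovgal is never obtained. tovgal would need xanond and torlio (R7), but torlio is never obtained.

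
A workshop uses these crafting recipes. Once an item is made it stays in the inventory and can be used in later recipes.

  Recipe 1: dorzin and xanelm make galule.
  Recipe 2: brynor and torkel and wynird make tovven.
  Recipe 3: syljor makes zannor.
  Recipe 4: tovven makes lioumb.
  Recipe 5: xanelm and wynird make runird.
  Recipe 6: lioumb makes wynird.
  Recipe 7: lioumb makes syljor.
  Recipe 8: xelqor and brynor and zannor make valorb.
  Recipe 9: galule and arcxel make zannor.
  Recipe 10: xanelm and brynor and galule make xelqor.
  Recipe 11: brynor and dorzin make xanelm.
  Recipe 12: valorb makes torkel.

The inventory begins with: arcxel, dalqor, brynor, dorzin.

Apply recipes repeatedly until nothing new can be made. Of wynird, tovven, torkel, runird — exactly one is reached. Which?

torkel

Using Recipe 11, brynor and dorzin make xanelm.
dorzin and xanelm → galule (Recipe 1).
Using Recipe 9, galule and arcxel make zannor.
Using Recipe 10, xanelm, brynor, and galule make xelqor.
Using Recipe 8, xelqor, brynor, and zannor make valorb.
valorb → torkel (Recipe 12).
wynird would need lioumb (Recipe 6), but lioumb is never obtained. tovven would need brynor, torkel, and wynird (Recipe 2), but wynird is never obtained. runird would need xanelm and wynird (Recipe 5), but wynird is never obtained.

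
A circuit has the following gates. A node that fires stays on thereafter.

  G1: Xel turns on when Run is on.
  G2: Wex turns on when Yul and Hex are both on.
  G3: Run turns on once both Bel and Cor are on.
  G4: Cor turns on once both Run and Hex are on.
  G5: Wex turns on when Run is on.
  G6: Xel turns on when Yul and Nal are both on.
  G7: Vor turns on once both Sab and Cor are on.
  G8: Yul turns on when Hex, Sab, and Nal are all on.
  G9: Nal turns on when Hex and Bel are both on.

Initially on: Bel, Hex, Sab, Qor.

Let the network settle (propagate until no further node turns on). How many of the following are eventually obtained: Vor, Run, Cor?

Vor would need Sab and Cor (G7), but Cor never turns on.
Run would need Bel and Cor (G3), but Cor never turns on.
Cor would need Run and Hex (G4), but Run never turns on.
None of the 3 are reached.

0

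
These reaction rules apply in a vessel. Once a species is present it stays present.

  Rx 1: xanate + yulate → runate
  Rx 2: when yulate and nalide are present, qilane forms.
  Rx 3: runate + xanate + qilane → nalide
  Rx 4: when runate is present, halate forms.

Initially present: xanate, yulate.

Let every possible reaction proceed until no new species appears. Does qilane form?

No

qilane would need yulate and nalide (Rx 2), but nalide never forms.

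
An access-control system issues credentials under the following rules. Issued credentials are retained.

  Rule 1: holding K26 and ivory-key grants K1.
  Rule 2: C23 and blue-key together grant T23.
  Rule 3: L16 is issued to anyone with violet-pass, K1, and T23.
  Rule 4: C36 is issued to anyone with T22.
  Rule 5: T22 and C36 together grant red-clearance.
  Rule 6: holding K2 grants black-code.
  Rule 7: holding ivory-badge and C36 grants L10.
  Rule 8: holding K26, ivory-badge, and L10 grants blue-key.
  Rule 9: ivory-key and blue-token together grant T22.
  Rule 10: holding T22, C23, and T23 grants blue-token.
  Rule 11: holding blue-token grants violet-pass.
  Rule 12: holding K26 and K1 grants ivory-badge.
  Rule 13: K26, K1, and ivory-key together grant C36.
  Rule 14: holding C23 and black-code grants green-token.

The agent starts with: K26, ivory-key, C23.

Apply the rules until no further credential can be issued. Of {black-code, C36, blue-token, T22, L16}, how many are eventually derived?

1

Holding K26 and ivory-key grants K1 (Rule 1).
Holding K26, K1, and ivory-key grants C36 (Rule 13).
black-code would need K2 (Rule 6), but K2 is never granted.
C36: reached.
blue-token would need T22, C23, and T23 (Rule 10), but T22 is never granted.
T22 would need ivory-key and blue-token (Rule 9), but blue-token is never granted.
L16 would need violet-pass, K1, and T23 (Rule 3), but violet-pass is never granted.
Reached: C36 — 1 of the 5.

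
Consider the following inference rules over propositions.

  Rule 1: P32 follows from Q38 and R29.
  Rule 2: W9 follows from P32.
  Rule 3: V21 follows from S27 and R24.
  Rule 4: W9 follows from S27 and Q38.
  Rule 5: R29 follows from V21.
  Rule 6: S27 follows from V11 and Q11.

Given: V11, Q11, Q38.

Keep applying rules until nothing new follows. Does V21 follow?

V21 would need S27 and R24 (Rule 3), but R24 is never established.

No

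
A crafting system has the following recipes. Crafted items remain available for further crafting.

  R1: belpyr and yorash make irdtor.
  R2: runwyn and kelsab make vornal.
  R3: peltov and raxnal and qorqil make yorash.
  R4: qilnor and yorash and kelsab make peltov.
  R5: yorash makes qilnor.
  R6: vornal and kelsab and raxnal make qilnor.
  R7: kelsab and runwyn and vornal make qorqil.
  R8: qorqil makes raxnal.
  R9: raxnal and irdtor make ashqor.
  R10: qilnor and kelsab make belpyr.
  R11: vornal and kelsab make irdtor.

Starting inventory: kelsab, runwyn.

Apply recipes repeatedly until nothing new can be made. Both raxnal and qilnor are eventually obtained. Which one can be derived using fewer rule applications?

raxnal: runwyn and kelsab → vornal (R2). kelsab and runwyn and vornal → qorqil (R7). Using R8, qorqil makes raxnal. [3 rule applications]
qilnor: Using R2, runwyn and kelsab make vornal. Using R7, kelsab, runwyn, and vornal make qorqil. qorqil → raxnal (R8). vornal and kelsab and raxnal → qilnor (R6). [4 rule applications]
raxnal needs fewer.

raxnal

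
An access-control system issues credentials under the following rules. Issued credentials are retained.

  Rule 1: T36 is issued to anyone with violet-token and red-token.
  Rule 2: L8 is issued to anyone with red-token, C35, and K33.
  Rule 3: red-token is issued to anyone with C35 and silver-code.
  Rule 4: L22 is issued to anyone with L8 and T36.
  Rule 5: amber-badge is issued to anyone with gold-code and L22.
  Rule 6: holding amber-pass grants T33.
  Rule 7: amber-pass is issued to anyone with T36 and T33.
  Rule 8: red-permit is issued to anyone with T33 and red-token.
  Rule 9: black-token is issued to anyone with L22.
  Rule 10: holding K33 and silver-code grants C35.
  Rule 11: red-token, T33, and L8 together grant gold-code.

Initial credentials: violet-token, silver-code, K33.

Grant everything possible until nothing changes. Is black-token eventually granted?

Holding K33 and silver-code grants C35 (Rule 10).
Holding C35 and silver-code grants red-token (Rule 3).
Holding violet-token and red-token grants T36 (Rule 1).
Holding red-token, C35, and K33 grants L8 (Rule 2).
Holding L8 and T36 grants L22 (Rule 4).
Holding L22 grants black-token (Rule 9).

Yes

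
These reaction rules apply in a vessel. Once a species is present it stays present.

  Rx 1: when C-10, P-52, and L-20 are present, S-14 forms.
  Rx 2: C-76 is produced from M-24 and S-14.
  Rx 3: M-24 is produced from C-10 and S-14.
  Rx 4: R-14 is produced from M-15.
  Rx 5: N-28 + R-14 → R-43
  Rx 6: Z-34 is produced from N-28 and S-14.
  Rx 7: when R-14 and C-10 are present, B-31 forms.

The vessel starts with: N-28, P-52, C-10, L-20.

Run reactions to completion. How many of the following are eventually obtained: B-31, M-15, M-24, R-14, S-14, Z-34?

3

C-10, P-52, and L-20 present → S-14 forms (Rx 1).
C-10 and S-14 present → M-24 forms (Rx 3).
N-28 and S-14 present → Z-34 forms (Rx 6).
B-31 would need R-14 and C-10 (Rx 7), but R-14 never forms.
No rule produces M-15, and it is not given.
M-24: reached.
R-14 would need M-15 (Rx 4), but M-15 never forms.
S-14: reached.
Z-34: reached.
Reached: M-24, S-14, and Z-34 — 3 of the 6.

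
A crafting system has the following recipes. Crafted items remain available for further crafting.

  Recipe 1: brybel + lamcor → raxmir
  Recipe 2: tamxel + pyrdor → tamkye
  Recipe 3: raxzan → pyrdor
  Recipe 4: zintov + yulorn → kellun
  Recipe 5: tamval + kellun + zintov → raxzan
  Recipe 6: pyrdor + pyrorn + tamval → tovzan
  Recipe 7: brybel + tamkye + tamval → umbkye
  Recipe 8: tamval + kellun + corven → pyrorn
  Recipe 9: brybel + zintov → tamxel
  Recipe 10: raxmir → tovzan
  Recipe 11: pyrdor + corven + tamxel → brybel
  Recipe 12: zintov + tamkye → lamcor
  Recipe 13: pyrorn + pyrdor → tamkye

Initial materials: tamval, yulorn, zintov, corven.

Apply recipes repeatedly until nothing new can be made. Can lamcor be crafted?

zintov + yulorn → kellun (Recipe 4).
Using Recipe 5, tamval, kellun, and zintov make raxzan.
tamval + kellun + corven → pyrorn (Recipe 8).
Using Recipe 3, raxzan makes pyrdor.
pyrorn + pyrdor → tamkye (Recipe 13).
Using Recipe 12, zintov and tamkye make lamcor.

Yes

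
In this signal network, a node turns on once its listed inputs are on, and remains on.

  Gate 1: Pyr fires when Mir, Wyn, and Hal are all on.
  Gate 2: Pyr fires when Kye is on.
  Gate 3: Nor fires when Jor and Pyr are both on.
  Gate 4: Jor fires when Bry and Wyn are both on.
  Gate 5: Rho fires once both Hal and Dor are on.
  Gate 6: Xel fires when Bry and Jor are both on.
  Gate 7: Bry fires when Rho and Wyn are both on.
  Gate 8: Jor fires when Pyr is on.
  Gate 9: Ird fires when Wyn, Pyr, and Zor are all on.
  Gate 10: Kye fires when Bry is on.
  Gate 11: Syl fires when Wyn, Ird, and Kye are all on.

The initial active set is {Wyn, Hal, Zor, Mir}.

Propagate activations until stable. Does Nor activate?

Yes

Gate 1: Mir, Wyn, and Hal on → Pyr on.
Pyr is on, so Jor fires (Gate 8).
Gate 3: Jor and Pyr on → Nor on.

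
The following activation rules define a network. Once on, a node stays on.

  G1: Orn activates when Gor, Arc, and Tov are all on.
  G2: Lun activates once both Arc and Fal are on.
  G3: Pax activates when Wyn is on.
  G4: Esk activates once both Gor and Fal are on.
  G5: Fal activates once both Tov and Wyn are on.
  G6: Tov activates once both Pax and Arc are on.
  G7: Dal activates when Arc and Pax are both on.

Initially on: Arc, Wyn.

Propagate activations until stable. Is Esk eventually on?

Esk would need Gor and Fal (G4), but Gor never turns on.

No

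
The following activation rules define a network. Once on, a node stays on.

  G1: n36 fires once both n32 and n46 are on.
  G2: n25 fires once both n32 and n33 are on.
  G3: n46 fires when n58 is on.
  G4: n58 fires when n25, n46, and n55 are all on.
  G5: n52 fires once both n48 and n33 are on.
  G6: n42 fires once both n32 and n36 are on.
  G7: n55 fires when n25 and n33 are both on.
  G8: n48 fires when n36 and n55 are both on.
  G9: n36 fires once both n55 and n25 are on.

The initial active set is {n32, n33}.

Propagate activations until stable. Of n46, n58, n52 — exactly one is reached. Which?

n52

G2: n32 and n33 on → n25 on.
G7: n25 and n33 on → n55 on.
n55 and n25 are on, so n36 fires (G9).
n36 and n55 are on, so n48 fires (G8).
n48 and n33 are on, so n52 fires (G5).
n58 would need n25, n46, and n55 (G4), but n46 never turns on. n46 would need n58 (G3), but n58 never turns on.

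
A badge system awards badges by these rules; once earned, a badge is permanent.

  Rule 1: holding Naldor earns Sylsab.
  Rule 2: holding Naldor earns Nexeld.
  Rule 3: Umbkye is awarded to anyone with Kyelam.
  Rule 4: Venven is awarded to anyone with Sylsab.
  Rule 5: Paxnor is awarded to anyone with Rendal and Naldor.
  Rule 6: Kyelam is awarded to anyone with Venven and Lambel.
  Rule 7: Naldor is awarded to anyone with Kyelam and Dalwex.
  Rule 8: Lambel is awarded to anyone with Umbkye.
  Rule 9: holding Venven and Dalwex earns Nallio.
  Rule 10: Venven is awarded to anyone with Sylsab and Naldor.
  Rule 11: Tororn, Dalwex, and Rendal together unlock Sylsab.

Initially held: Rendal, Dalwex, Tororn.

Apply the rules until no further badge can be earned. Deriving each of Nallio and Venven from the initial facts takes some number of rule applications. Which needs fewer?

Venven: With Tororn, Dalwex, and Rendal, Sylsab is earned (Rule 11). With Sylsab, Venven is earned (Rule 4). [2 rule applications]
Nallio: With Tororn, Dalwex, and Rendal, Sylsab is earned (Rule 11). With Sylsab, Venven is earned (Rule 4). With Venven and Dalwex, Nallio is earned (Rule 9). [3 rule applications]
Venven needs fewer.

Venven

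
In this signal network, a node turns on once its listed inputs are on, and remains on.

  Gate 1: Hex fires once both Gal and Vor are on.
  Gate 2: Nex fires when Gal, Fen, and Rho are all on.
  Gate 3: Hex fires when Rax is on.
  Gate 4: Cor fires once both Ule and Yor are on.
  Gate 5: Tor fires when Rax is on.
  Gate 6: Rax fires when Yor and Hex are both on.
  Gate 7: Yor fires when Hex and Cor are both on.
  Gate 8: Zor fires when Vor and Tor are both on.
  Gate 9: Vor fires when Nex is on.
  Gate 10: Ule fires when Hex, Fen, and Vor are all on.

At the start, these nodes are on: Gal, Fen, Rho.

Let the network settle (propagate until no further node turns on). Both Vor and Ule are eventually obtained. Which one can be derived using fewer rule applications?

Vor

Vor: Gal, Fen, and Rho are on, so Nex fires (Gate 2). Nex is on, so Vor fires (Gate 9). [2 rule applications]
Ule: Gal, Fen, and Rho are on, so Nex fires (Gate 2). Nex is on, so Vor fires (Gate 9). Gate 1: Gal and Vor on → Hex on. Gate 10: Hex, Fen, and Vor on → Ule on. [4 rule applications]
Vor needs fewer.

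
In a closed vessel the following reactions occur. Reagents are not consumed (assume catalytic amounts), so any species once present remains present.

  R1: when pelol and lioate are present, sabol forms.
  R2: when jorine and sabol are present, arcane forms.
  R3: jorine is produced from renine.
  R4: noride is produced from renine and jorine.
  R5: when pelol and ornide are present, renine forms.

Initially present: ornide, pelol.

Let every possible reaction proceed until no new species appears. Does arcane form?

arcane would need jorine and sabol (R2), but sabol never forms.

No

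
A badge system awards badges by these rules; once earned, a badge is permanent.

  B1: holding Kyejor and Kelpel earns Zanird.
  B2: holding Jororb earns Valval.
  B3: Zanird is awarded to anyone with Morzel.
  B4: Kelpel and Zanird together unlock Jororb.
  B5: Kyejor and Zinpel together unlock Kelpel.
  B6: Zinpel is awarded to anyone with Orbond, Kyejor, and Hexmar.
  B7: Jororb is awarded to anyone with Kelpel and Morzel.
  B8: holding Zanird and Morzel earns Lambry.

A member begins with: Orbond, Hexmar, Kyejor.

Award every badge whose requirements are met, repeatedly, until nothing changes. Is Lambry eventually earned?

Lambry would need Zanird and Morzel (B8), but Morzel is never earned.

No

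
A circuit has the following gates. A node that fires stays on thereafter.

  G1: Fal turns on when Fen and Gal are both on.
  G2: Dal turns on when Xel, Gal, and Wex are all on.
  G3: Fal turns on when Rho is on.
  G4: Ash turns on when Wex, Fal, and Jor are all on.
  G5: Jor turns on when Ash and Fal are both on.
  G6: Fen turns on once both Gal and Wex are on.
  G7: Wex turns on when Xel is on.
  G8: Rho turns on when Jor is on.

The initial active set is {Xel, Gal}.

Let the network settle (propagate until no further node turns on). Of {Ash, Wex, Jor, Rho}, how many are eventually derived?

Xel is on, so Wex turns on (G7).
Ash would need Wex, Fal, and Jor (G4), but Jor never turns on.
Wex: reached.
Jor would need Ash and Fal (G5), but Ash never turns on.
Rho would need Jor (G8), but Jor never turns on.
Reached: Wex — 1 of the 4.

1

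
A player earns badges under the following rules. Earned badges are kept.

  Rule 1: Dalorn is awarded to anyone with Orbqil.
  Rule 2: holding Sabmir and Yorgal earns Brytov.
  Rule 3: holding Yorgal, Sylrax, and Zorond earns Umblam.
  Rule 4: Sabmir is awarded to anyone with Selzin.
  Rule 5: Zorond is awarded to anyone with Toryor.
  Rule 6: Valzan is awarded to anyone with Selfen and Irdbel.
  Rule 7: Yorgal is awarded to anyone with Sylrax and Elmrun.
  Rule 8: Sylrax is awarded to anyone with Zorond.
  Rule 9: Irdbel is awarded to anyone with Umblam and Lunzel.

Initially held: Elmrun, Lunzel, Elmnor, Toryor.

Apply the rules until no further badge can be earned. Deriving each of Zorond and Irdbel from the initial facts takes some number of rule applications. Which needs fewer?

Zorond: With Toryor, Zorond is earned (Rule 5). [1 rule application]
Irdbel: With Toryor, Zorond is earned (Rule 5). With Zorond, Sylrax is earned (Rule 8). With Sylrax and Elmrun, Yorgal is earned (Rule 7). With Yorgal, Sylrax, and Zorond, Umblam is earned (Rule 3). With Umblam and Lunzel, Irdbel is earned (Rule 9). [5 rule applications]
Zorond needs fewer.

Zorond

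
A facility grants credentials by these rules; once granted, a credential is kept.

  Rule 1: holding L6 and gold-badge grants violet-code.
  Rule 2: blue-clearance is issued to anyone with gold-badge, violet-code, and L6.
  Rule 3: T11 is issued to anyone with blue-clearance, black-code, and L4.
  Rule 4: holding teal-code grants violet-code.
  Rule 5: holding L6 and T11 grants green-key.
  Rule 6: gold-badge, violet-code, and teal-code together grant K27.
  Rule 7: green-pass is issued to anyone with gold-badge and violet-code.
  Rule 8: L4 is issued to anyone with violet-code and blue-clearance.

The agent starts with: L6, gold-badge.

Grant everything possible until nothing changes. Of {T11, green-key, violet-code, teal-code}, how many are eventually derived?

Holding L6 and gold-badge grants violet-code (Rule 1).
T11 would need blue-clearance, black-code, and L4 (Rule 3), but black-code is never granted.
green-key would need L6 and T11 (Rule 5), but T11 is never granted.
violet-code: reached.
No rule produces teal-code, and it is not given.
Reached: violet-code — 1 of the 4.

1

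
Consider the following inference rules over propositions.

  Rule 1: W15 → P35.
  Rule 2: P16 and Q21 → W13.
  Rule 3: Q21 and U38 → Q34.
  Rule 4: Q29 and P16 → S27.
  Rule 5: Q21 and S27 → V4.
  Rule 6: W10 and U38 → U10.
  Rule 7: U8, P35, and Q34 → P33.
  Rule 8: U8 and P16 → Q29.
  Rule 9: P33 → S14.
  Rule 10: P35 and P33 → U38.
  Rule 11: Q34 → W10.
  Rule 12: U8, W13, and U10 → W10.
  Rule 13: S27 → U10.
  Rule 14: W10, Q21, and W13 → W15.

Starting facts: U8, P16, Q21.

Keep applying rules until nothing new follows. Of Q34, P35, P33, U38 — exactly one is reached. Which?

P35

P16 and Q21 hold, so W13 follows (Rule 2).
U8 and P16 hold, so Q29 follows (Rule 8).
Q29 and P16 hold, so S27 follows (Rule 4).
S27 holds, so U10 follows (Rule 13).
From U8, W13, and U10, Rule 12 gives W10.
From W10, Q21, and W13, Rule 14 gives W15.
W15 holds, so P35 follows (Rule 1).
U38 would need P35 and P33 (Rule 10), but P33 is never established. Q34 would need Q21 and U38 (Rule 3), but U38 is never established. P33 would need U8, P35, and Q34 (Rule 7), but Q34 is never established.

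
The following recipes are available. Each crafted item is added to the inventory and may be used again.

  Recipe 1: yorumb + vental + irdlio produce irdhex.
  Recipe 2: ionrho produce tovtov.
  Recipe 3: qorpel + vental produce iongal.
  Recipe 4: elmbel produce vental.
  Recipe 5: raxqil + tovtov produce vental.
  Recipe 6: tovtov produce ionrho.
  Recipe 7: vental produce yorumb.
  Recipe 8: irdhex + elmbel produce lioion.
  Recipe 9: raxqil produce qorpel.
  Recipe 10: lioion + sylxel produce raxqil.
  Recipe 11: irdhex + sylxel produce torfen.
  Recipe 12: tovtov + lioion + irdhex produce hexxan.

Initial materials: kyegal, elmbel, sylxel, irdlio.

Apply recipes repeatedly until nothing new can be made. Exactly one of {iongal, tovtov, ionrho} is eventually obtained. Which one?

iongal

Using Recipe 4, elmbel makes vental.
vental → yorumb (Recipe 7).
Using Recipe 1, yorumb, vental, and irdlio make irdhex.
Using Recipe 8, irdhex and elmbel make lioion.
Using Recipe 10, lioion and sylxel make raxqil.
raxqil → qorpel (Recipe 9).
Using Recipe 3, qorpel and vental make iongal.
ionrho would need tovtov (Recipe 6), but tovtov is never obtained. tovtov would need ionrho (Recipe 2), but ionrho is never obtained.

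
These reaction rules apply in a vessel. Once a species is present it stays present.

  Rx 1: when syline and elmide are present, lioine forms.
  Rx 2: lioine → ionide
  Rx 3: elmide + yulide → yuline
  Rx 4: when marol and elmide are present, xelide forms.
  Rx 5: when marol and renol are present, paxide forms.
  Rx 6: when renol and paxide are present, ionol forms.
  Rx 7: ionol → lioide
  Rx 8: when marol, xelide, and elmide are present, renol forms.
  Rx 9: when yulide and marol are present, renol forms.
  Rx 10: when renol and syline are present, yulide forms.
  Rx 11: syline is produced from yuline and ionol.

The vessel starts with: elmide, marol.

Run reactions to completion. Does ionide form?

No

ionide would need lioine (Rx 2), but lioine never forms.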